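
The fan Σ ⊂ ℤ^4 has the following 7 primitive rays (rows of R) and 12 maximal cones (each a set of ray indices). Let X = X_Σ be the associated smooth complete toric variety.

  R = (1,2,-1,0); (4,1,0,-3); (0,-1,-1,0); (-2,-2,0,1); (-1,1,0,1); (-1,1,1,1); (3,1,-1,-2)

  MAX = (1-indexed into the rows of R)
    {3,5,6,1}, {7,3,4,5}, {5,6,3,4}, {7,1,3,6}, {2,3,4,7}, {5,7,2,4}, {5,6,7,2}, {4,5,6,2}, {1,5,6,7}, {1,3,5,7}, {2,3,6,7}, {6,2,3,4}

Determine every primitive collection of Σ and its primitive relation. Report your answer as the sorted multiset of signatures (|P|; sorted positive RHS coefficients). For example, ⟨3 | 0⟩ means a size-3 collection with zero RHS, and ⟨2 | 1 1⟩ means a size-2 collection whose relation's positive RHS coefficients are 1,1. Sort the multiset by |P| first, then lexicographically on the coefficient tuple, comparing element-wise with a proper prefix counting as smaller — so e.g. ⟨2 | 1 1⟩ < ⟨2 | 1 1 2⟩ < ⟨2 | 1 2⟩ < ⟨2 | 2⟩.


The 5 primitive collections of Σ (r=7, n=4):

  P = {1,4}:  v_{1} + v_{4} = v_{3} + v_{5}  →  sig = ⟨2 | 1 1⟩
  P = {1,2}:  v_{1} + v_{2} = v_{6} + 2·v_{7}  →  sig = ⟨2 | 1 2⟩
  P = {4,6,7}:  v_{4} + v_{6} + v_{7} = 0  →  sig = ⟨3 | 0⟩
  P = {2,3,5}:  v_{2} + v_{3} + v_{5} = v_{7}  →  sig = ⟨3 | 1⟩
  P = {3,5,6,7}:  v_{3} + v_{5} + v_{6} + v_{7} = v_{1}  →  sig = ⟨4 | 1⟩

Signatures (|P|; sorted positive RHS coefficients), sorted:
    ⟨2 | 1 1⟩
    ⟨2 | 1 2⟩
    ⟨3 | 0⟩
    ⟨3 | 1⟩
    ⟨4 | 1⟩


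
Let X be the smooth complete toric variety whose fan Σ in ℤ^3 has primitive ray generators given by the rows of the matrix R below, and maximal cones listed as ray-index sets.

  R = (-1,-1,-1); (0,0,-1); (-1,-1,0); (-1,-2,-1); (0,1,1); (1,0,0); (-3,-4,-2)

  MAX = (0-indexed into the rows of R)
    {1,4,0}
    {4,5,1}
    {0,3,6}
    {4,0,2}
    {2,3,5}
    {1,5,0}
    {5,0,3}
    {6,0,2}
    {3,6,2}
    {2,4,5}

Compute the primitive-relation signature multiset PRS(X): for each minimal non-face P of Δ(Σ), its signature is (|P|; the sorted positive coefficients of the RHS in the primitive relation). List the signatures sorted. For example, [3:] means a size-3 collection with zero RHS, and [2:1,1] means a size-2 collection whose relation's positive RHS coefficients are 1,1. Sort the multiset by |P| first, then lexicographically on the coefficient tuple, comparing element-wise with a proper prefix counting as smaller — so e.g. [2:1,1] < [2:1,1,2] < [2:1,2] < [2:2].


Δ(Σ) — 7 vertices, 9 min non-faces:

  {1,2}:  v_{1} + v_{2} = v_{0}  so sig = [2:1]
  {3,4}:  v_{3} + v_{4} = v_{2}  so sig = [2:1]
  {1,3}:  v_{1} + v_{3} = 2·v_{0} + v_{5}  so sig = [2:1,2]
  {1,6}:  v_{1} + v_{6} = 2·v_{0} + v_{3}  so sig = [2:1,2]
  {4,6}:  v_{4} + v_{6} = v_{0} + 2·v_{2}  so sig = [2:1,2]
  {5,6}:  v_{5} + v_{6} = 2·v_{3}  so sig = [2:2]
  {0,4,5}:  v_{0} + v_{4} + v_{5} = 0  so sig = [3:]
  {0,2,3}:  v_{0} + v_{2} + v_{3} = v_{6}  so sig = [3:1]
  {0,2,5}:  v_{0} + v_{2} + v_{5} = v_{3}  so sig = [3:1]

so the primitive-relation signature multiset is
    |P|=2: 6 collections, coeffs (1), (1), (1,2), (1,2), (1,2), (2)
    |P|=3: 3 collections, coeffs (), (1), (1)


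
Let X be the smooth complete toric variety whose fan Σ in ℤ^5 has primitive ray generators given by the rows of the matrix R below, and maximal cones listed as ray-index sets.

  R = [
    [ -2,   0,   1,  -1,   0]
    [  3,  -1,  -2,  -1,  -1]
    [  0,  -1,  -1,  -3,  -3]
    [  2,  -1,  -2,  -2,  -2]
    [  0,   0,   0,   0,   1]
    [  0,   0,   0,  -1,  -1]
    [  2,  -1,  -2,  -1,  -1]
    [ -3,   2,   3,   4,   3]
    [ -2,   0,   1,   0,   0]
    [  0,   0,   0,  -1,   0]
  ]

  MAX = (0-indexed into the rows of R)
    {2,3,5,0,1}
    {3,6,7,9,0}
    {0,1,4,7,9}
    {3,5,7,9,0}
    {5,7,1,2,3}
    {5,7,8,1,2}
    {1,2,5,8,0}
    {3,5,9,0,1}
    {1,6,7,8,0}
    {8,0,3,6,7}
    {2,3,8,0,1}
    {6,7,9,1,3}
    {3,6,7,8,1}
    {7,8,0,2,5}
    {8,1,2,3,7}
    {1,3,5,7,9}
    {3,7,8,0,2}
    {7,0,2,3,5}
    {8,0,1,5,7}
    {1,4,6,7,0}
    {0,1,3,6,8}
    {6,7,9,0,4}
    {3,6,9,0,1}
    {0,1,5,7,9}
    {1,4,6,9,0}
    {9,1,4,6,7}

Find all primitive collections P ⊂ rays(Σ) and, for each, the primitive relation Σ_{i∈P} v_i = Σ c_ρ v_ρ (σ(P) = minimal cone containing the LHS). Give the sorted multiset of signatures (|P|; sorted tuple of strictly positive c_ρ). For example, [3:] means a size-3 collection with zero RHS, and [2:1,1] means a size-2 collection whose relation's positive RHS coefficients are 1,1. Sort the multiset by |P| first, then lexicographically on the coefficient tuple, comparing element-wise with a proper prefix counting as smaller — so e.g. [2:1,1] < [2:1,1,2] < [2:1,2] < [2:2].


Σ has 12 primitive collections:

  P={4,5}:  v_{4} + v_{5} = v_{9} — sig = [2:1]
  P={5,6}:  v_{5} + v_{6} = v_{3} — sig = [2:1]
  P={8,9}:  v_{8} + v_{9} = v_{0} — sig = [2:1]
  P={2,4}:  v_{2} + v_{4} = v_{0} + v_{3} — sig = [2:1,1]
  P={3,4}:  v_{3} + v_{4} = v_{6} + v_{9} — sig = [2:1,1]
  P={2,9}:  v_{2} + v_{9} = v_{0} + v_{3} + v_{5} — sig = [2:1,1,1]
  P={4,8}:  v_{4} + v_{8} = 2·v_{0} + v_{1} + v_{6} + v_{7} — sig = [2:1,1,1,2]
  P={2,6}:  v_{2} + v_{6} = 2·v_{3} + v_{8} — sig = [2:1,2]
  P={3,5,8}:  v_{3} + v_{5} + v_{8} = v_{2} — sig = [3:1]
  P={0,1,3,7}:  v_{0} + v_{1} + v_{3} + v_{7} = 0 — sig = [4:]
  P={0,1,2,7}:  v_{0} + v_{1} + v_{2} + v_{7} = v_{5} + v_{8} — sig = [4:1,1]
  P={0,1,6,7,9}:  v_{0} + v_{1} + v_{6} + v_{7} + v_{9} = v_{4} — sig = [5:1]

Sorted signature multiset PRS(X):
{ [2:1] ×3,  [2:1,1] ×2,  [2:1,1,1],  [2:1,1,1,2],  [2:1,2],  [3:1],  [4:],  [4:1,1],  [5:1] }


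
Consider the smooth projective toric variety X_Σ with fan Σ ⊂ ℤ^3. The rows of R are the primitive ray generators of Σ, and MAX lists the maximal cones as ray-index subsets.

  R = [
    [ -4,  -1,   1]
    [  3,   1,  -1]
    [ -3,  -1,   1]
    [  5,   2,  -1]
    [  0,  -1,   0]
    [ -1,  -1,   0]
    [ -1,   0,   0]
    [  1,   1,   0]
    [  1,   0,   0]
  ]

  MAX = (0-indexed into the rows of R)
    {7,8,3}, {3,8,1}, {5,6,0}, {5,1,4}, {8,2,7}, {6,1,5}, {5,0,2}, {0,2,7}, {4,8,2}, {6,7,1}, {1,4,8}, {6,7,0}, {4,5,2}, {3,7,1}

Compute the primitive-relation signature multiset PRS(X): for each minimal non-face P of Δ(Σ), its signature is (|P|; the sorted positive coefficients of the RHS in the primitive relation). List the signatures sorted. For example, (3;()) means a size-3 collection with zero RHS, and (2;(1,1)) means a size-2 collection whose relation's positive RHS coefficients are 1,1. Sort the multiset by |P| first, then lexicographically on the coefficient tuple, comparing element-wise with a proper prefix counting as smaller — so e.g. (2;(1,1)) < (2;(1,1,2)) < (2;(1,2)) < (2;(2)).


Δ(Σ) — 9 vertices, 16 min non-faces:

  P = {1,2}:  v_{1} + v_{2} = 0  so sig = (2;())
  P = {5,7}:  v_{5} + v_{7} = 0  so sig = (2;())
  P = {6,8}:  v_{6} + v_{8} = 0  so sig = (2;())
  P = {0,1}:  v_{0} + v_{1} = v_{6}  so sig = (2;(1))
  P = {0,3}:  v_{0} + v_{3} = v_{7}  so sig = (2;(1))
  P = {0,8}:  v_{0} + v_{8} = v_{2}  so sig = (2;(1))
  P = {2,6}:  v_{2} + v_{6} = v_{0}  so sig = (2;(1))
  P = {4,6}:  v_{4} + v_{6} = v_{5}  so sig = (2;(1))
  P = {4,7}:  v_{4} + v_{7} = v_{8}  so sig = (2;(1))
  P = {5,8}:  v_{5} + v_{8} = v_{4}  so sig = (2;(1))
  P = {0,4}:  v_{0} + v_{4} = v_{2} + v_{5}  so sig = (2;(1,1))
  P = {2,3}:  v_{2} + v_{3} = v_{7} + v_{8}  so sig = (2;(1,1))
  P = {3,5}:  v_{3} + v_{5} = v_{1} + v_{8}  so sig = (2;(1,1))
  P = {3,6}:  v_{3} + v_{6} = v_{1} + v_{7}  so sig = (2;(1,1))
  P = {3,4}:  v_{3} + v_{4} = v_{1} + 2·v_{8}  so sig = (2;(1,2))
  P = {1,7,8}:  v_{1} + v_{7} + v_{8} = v_{3}  so sig = (3;(1))

so the primitive-relation signature multiset is
    (2;())
    (2;())
    (2;())
    (2;(1))
    (2;(1))
    (2;(1))
    (2;(1))
    (2;(1))
    (2;(1))
    (2;(1))
    (2;(1,1))
    (2;(1,1))
    (2;(1,1))
    (2;(1,1))
    (2;(1,2))
    (3;(1))


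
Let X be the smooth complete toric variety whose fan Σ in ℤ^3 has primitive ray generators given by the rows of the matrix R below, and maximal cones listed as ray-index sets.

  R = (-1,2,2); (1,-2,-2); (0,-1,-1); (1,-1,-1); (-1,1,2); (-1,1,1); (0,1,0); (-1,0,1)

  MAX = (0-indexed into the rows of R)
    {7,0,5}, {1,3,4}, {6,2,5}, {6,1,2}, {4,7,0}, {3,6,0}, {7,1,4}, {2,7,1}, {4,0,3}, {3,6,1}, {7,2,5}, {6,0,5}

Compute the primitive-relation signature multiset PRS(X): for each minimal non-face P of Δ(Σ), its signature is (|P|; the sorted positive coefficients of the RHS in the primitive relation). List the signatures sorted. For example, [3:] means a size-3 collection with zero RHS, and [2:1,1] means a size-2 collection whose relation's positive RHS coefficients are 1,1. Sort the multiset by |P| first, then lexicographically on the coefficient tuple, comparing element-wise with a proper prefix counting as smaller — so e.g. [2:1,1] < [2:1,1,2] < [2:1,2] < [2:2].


|primitive collections| = 10. Relations:

  • {0,1}:  v_{0} + v_{1} = 0  ⇒ sig = [2:]
  • {3,5}:  v_{3} + v_{5} = 0  ⇒ sig = [2:]
  • {0,2}:  v_{0} + v_{2} = v_{5}  ⇒ sig = [2:1]
  • {1,5}:  v_{1} + v_{5} = v_{2}  ⇒ sig = [2:1]
  • {2,3}:  v_{2} + v_{3} = v_{1}  ⇒ sig = [2:1]
  • {2,4}:  v_{2} + v_{4} = v_{7}  ⇒ sig = [2:1]
  • {4,6}:  v_{4} + v_{6} = v_{0}  ⇒ sig = [2:1]
  • {6,7}:  v_{6} + v_{7} = v_{5}  ⇒ sig = [2:1]
  • {3,7}:  v_{3} + v_{7} = v_{1} + v_{4}  ⇒ sig = [2:1,1]
  • {4,5}:  v_{4} + v_{5} = v_{0} + v_{7}  ⇒ sig = [2:1,1]

so the primitive-relation signature multiset is
    |P|=2: 10 collections, coeffs (), (), (1), (1), (1), (1), (1), (1), (1,1), (1,1)


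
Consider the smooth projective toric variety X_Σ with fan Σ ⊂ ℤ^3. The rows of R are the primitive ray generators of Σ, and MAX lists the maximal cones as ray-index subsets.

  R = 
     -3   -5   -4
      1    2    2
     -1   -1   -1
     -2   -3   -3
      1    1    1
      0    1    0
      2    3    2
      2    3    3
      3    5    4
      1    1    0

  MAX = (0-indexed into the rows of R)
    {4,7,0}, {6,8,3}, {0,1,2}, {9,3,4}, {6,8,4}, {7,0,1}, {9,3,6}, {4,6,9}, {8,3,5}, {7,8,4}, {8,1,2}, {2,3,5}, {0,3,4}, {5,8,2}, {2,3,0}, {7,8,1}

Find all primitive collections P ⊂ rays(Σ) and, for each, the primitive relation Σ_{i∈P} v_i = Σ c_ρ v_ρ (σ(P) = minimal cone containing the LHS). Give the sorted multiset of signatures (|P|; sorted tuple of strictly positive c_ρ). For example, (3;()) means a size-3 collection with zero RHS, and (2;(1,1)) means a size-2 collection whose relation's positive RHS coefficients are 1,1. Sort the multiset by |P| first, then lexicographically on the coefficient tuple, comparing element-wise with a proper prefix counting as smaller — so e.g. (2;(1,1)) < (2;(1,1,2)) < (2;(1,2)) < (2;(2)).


Δ(Σ) — 10 vertices, 24 min non-faces:

  P = {0,8}:  v_{0} + v_{8} = 0  so sig = (2;())
  P = {2,4}:  v_{2} + v_{4} = 0  so sig = (2;())
  P = {3,7}:  v_{3} + v_{7} = 0  so sig = (2;())
  P = {1,3}:  v_{1} + v_{3} = v_{2}  so sig = (2;(1))
  P = {1,4}:  v_{1} + v_{4} = v_{7}  so sig = (2;(1))
  P = {1,6}:  v_{1} + v_{6} = v_{8}  so sig = (2;(1))
  P = {1,9}:  v_{1} + v_{9} = v_{6}  so sig = (2;(1))
  P = {2,7}:  v_{2} + v_{7} = v_{1}  so sig = (2;(1))
  P = {0,5}:  v_{0} + v_{5} = v_{2} + v_{3}  so sig = (2;(1,1))
  P = {0,6}:  v_{0} + v_{6} = v_{3} + v_{4}  so sig = (2;(1,1))
  P = {2,6}:  v_{2} + v_{6} = v_{3} + v_{8}  so sig = (2;(1,1))
  P = {2,9}:  v_{2} + v_{9} = v_{3} + v_{6}  so sig = (2;(1,1))
  P = {4,5}:  v_{4} + v_{5} = v_{3} + v_{8}  so sig = (2;(1,1))
  P = {5,7}:  v_{5} + v_{7} = v_{2} + v_{8}  so sig = (2;(1,1))
  P = {6,7}:  v_{6} + v_{7} = v_{4} + v_{8}  so sig = (2;(1,1))
  P = {7,9}:  v_{7} + v_{9} = v_{4} + v_{6}  so sig = (2;(1,1))
  P = {5,9}:  v_{5} + v_{9} = 2·v_{3} + v_{6} + v_{8}  so sig = (2;(1,1,2))
  P = {1,5}:  v_{1} + v_{5} = 2·v_{2} + v_{8}  so sig = (2;(1,2))
  P = {8,9}:  v_{8} + v_{9} = 2·v_{6}  so sig = (2;(2))
  P = {0,9}:  v_{0} + v_{9} = 2·v_{3} + 2·v_{4}  so sig = (2;(2,2))
  P = {5,6}:  v_{5} + v_{6} = 2·v_{3} + 2·v_{8}  so sig = (2;(2,2))
  P = {2,3,8}:  v_{2} + v_{3} + v_{8} = v_{5}  so sig = (3;(1))
  P = {3,4,6}:  v_{3} + v_{4} + v_{6} = v_{9}  so sig = (3;(1))
  P = {3,4,8}:  v_{3} + v_{4} + v_{8} = v_{6}  so sig = (3;(1))

so the primitive-relation signature multiset is
{ (2;()) ×3,  (2;(1)) ×5,  (2;(1,1)) ×8,  (2;(1,1,2)),  (2;(1,2)),  (2;(2)),  (2;(2,2)) ×2,  (3;(1)) ×3 }


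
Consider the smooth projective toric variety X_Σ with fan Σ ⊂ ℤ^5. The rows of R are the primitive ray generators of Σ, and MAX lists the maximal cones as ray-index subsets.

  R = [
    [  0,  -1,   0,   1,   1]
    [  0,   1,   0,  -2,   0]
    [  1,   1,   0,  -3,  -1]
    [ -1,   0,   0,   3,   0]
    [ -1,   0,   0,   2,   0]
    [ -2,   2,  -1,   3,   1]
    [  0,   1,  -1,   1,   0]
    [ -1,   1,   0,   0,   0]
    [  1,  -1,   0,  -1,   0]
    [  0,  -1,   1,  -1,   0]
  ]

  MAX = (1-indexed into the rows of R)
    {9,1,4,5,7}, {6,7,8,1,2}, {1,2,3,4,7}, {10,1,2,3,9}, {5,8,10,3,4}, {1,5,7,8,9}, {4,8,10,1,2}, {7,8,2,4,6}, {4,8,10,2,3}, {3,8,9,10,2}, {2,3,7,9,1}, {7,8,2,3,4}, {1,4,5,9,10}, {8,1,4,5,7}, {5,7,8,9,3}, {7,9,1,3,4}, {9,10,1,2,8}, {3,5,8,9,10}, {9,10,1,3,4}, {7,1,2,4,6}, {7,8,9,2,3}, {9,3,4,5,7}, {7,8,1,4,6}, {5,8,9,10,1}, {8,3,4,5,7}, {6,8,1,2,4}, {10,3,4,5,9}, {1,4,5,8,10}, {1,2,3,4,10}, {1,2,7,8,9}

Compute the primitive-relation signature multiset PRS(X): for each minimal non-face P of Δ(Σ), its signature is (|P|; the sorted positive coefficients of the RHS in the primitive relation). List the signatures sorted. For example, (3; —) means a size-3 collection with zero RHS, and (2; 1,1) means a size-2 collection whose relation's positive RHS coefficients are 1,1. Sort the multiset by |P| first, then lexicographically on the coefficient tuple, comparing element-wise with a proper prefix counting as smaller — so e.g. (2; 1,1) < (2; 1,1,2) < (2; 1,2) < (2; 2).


11 collections generate NE(X_Σ); each relation:

  • {7,10}:  v_{7} + v_{10} = 0 — sig = (2; —)
  • {2,5}:  v_{2} + v_{5} = v_{8} — sig = (2; 1)
  • {6,9}:  v_{6} + v_{9} = v_{1} + v_{7} + v_{8} — sig = (2; 1,1,1)
  • {6,10}:  v_{6} + v_{10} = v_{1} + v_{2} + v_{4} + v_{8} — sig = (2; 1,1,1,1)
  • {5,6}:  v_{5} + v_{6} = v_{1} + v_{4} + v_{7} + 2·v_{8} — sig = (2; 1,1,1,2)
  • {3,6}:  v_{3} + v_{6} = 2·v_{2} + v_{4} + v_{7} — sig = (2; 1,1,2)
  • {1,3,5}:  v_{1} + v_{3} + v_{5} = 0 — sig = (3; —)
  • {2,4,9}:  v_{2} + v_{4} + v_{9} = 0 — sig = (3; —)
  • {1,3,8}:  v_{1} + v_{3} + v_{8} = v_{2} — sig = (3; 1)
  • {4,8,9}:  v_{4} + v_{8} + v_{9} = v_{5} — sig = (3; 1)
  • {1,2,4,7,8}:  v_{1} + v_{2} + v_{4} + v_{7} + v_{8} = v_{6} — sig = (5; 1)

Hence PRS(X_Σ) =
{ (2; —),  (2; 1),  (2; 1,1,1),  (2; 1,1,1,1),  (2; 1,1,1,2),  (2; 1,1,2),  (3; —) ×2,  (3; 1) ×2,  (5; 1) }


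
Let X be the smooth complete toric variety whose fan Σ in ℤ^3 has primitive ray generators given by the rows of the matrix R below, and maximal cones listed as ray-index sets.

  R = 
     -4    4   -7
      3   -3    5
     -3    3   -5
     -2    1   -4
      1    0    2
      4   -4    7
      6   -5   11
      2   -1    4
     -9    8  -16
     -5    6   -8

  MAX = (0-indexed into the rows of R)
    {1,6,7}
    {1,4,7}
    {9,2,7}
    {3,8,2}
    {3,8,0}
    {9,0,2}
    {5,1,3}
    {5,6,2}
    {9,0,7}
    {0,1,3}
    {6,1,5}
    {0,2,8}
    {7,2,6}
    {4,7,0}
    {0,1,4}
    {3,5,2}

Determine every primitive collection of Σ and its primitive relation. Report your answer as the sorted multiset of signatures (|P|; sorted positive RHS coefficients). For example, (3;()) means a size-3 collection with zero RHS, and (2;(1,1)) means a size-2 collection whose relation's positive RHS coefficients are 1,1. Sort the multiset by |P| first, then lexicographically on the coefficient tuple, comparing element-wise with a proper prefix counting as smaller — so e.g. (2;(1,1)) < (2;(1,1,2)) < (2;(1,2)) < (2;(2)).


24 minimal non-faces of Δ(Σ) (on 10 rays):

  P = {0,5}:  v_{0} + v_{5} = 0 — sig = (2;())
  P = {1,2}:  v_{1} + v_{2} = 0 — sig = (2;())
  P = {3,7}:  v_{3} + v_{7} = 0 — sig = (2;())
  P = {0,6}:  v_{0} + v_{6} = v_{7} — sig = (2;(1))
  P = {3,6}:  v_{3} + v_{6} = v_{5} — sig = (2;(1))
  P = {5,7}:  v_{5} + v_{7} = v_{6} — sig = (2;(1))
  P = {6,8}:  v_{6} + v_{8} = v_{2} — sig = (2;(1))
  P = {1,8}:  v_{1} + v_{8} = v_{0} + v_{3} — sig = (2;(1,1))
  P = {1,9}:  v_{1} + v_{9} = v_{0} + v_{7} — sig = (2;(1,1))
  P = {2,4}:  v_{2} + v_{4} = v_{0} + v_{7} — sig = (2;(1,1))
  P = {3,4}:  v_{3} + v_{4} = v_{0} + v_{1} — sig = (2;(1,1))
  P = {3,9}:  v_{3} + v_{9} = v_{0} + v_{2} — sig = (2;(1,1))
  P = {4,5}:  v_{4} + v_{5} = v_{1} + v_{7} — sig = (2;(1,1))
  P = {5,8}:  v_{5} + v_{8} = v_{2} + v_{3} — sig = (2;(1,1))
  P = {5,9}:  v_{5} + v_{9} = v_{2} + v_{7} — sig = (2;(1,1))
  P = {7,8}:  v_{7} + v_{8} = v_{0} + v_{2} — sig = (2;(1,1))
  P = {4,6}:  v_{4} + v_{6} = v_{1} + 2·v_{7} — sig = (2;(1,2))
  P = {6,9}:  v_{6} + v_{9} = v_{2} + 2·v_{7} — sig = (2;(1,2))
  P = {4,8}:  v_{4} + v_{8} = 2·v_{0} — sig = (2;(2))
  P = {4,9}:  v_{4} + v_{9} = 2·v_{0} + 2·v_{7} — sig = (2;(2,2))
  P = {8,9}:  v_{8} + v_{9} = 2·v_{0} + 2·v_{2} — sig = (2;(2,2))
  P = {0,1,7}:  v_{0} + v_{1} + v_{7} = v_{4} — sig = (3;(1))
  P = {0,2,3}:  v_{0} + v_{2} + v_{3} = v_{8} — sig = (3;(1))
  P = {0,2,7}:  v_{0} + v_{2} + v_{7} = v_{9} — sig = (3;(1))

so the primitive-relation signature multiset is
[(2;()), (2;()), (2;()), (2;(1)), (2;(1)), (2;(1)), (2;(1)), (2;(1,1)), (2;(1,1)), (2;(1,1)), (2;(1,1)), (2;(1,1)), (2;(1,1)), (2;(1,1)), (2;(1,1)), (2;(1,1)), (2;(1,2)), (2;(1,2)), (2;(2)), (2;(2,2)), (2;(2,2)), (3;(1)), (3;(1)), (3;(1))]


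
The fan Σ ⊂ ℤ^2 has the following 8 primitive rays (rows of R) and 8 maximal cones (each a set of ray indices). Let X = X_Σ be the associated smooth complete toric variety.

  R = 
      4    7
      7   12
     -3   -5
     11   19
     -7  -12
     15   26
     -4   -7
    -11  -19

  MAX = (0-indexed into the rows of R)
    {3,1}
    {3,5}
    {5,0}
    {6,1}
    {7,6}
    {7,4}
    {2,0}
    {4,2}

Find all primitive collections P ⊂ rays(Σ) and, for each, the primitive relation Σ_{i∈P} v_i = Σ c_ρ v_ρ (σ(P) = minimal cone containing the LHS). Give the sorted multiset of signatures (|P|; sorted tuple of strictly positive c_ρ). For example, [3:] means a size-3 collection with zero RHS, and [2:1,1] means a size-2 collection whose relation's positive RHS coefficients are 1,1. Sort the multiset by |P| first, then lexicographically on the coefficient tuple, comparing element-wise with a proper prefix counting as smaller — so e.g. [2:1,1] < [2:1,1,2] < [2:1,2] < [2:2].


20 collections generate NE(X_Σ); each relation:

  P={0,6}:  v_{0} + v_{6} = 0  so sig = [2:]
  P={1,4}:  v_{1} + v_{4} = 0  so sig = [2:]
  P={3,7}:  v_{3} + v_{7} = 0  so sig = [2:]
  P={0,1}:  v_{0} + v_{1} = v_{3}  so sig = [2:1]
  P={0,3}:  v_{0} + v_{3} = v_{5}  so sig = [2:1]
  P={0,4}:  v_{0} + v_{4} = v_{2}  so sig = [2:1]
  P={0,7}:  v_{0} + v_{7} = v_{4}  so sig = [2:1]
  P={1,2}:  v_{1} + v_{2} = v_{0}  so sig = [2:1]
  P={1,7}:  v_{1} + v_{7} = v_{6}  so sig = [2:1]
  P={2,6}:  v_{2} + v_{6} = v_{4}  so sig = [2:1]
  P={3,4}:  v_{3} + v_{4} = v_{0}  so sig = [2:1]
  P={3,6}:  v_{3} + v_{6} = v_{1}  so sig = [2:1]
  P={4,6}:  v_{4} + v_{6} = v_{7}  so sig = [2:1]
  P={5,6}:  v_{5} + v_{6} = v_{3}  so sig = [2:1]
  P={5,7}:  v_{5} + v_{7} = v_{0}  so sig = [2:1]
  P={1,5}:  v_{1} + v_{5} = 2·v_{3}  so sig = [2:2]
  P={2,3}:  v_{2} + v_{3} = 2·v_{0}  so sig = [2:2]
  P={2,7}:  v_{2} + v_{7} = 2·v_{4}  so sig = [2:2]
  P={4,5}:  v_{4} + v_{5} = 2·v_{0}  so sig = [2:2]
  P={2,5}:  v_{2} + v_{5} = 3·v_{0}  so sig = [2:3]

Hence PRS(X_Σ) =
{ [2:] ×3,  [2:1] ×12,  [2:2] ×4,  [2:3] }


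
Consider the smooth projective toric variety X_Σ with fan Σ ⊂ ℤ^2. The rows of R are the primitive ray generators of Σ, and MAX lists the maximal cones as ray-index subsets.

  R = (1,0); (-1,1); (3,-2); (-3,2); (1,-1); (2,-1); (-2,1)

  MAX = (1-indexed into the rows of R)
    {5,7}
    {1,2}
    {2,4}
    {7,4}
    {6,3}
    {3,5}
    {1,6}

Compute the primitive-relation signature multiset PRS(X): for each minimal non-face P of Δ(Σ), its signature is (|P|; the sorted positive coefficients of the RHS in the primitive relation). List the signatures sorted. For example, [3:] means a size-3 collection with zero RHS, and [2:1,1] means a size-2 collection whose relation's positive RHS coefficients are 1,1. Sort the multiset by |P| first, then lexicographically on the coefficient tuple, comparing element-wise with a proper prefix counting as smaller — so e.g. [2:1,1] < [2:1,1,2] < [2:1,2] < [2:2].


14 minimal non-faces of Δ(Σ) (on 7 rays):

  • {2,5}:  v_{2} + v_{5} = 0  so sig = [2:]
  • {3,4}:  v_{3} + v_{4} = 0  so sig = [2:]
  • {6,7}:  v_{6} + v_{7} = 0  so sig = [2:]
  • {1,5}:  v_{1} + v_{5} = v_{6}  so sig = [2:1]
  • {1,7}:  v_{1} + v_{7} = v_{2}  so sig = [2:1]
  • {2,3}:  v_{2} + v_{3} = v_{6}  so sig = [2:1]
  • {2,6}:  v_{2} + v_{6} = v_{1}  so sig = [2:1]
  • {2,7}:  v_{2} + v_{7} = v_{4}  so sig = [2:1]
  • {3,7}:  v_{3} + v_{7} = v_{5}  so sig = [2:1]
  • {4,5}:  v_{4} + v_{5} = v_{7}  so sig = [2:1]
  • {4,6}:  v_{4} + v_{6} = v_{2}  so sig = [2:1]
  • {5,6}:  v_{5} + v_{6} = v_{3}  so sig = [2:1]
  • {1,3}:  v_{1} + v_{3} = 2·v_{6}  so sig = [2:2]
  • {1,4}:  v_{1} + v_{4} = 2·v_{2}  so sig = [2:2]

so the primitive-relation signature multiset is
    [2:]
    [2:]
    [2:]
    [2:1]
    [2:1]
    [2:1]
    [2:1]
    [2:1]
    [2:1]
    [2:1]
    [2:1]
    [2:1]
    [2:2]
    [2:2]


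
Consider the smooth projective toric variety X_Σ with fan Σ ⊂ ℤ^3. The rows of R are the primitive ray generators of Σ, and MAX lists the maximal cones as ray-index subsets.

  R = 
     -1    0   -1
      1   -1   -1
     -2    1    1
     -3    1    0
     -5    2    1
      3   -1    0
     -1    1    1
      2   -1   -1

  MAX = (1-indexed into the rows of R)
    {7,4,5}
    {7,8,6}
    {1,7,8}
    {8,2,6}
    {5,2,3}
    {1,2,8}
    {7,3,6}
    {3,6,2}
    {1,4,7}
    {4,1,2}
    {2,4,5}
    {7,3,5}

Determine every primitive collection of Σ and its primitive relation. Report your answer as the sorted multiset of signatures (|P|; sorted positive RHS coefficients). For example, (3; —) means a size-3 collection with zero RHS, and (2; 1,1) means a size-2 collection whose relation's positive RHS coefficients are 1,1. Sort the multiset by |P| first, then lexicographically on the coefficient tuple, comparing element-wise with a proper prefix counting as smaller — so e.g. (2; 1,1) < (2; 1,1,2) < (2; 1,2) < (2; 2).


Minimal non-faces — 10 found among 8 rays, 12 max cones:

  {2,7}:  v_{2} + v_{7} = 0  ⇒ sig = (2; —)
  {3,8}:  v_{3} + v_{8} = 0  ⇒ sig = (2; —)
  {4,6}:  v_{4} + v_{6} = 0  ⇒ sig = (2; —)
  {1,3}:  v_{1} + v_{3} = v_{4}  ⇒ sig = (2; 1)
  {1,6}:  v_{1} + v_{6} = v_{8}  ⇒ sig = (2; 1)
  {3,4}:  v_{3} + v_{4} = v_{5}  ⇒ sig = (2; 1)
  {4,8}:  v_{4} + v_{8} = v_{1}  ⇒ sig = (2; 1)
  {5,6}:  v_{5} + v_{6} = v_{3}  ⇒ sig = (2; 1)
  {5,8}:  v_{5} + v_{8} = v_{4}  ⇒ sig = (2; 1)
  {1,5}:  v_{1} + v_{5} = 2·v_{4}  ⇒ sig = (2; 2)

Sorted signature multiset PRS(X):
{ (2; —) ×3,  (2; 1) ×6,  (2; 2) }


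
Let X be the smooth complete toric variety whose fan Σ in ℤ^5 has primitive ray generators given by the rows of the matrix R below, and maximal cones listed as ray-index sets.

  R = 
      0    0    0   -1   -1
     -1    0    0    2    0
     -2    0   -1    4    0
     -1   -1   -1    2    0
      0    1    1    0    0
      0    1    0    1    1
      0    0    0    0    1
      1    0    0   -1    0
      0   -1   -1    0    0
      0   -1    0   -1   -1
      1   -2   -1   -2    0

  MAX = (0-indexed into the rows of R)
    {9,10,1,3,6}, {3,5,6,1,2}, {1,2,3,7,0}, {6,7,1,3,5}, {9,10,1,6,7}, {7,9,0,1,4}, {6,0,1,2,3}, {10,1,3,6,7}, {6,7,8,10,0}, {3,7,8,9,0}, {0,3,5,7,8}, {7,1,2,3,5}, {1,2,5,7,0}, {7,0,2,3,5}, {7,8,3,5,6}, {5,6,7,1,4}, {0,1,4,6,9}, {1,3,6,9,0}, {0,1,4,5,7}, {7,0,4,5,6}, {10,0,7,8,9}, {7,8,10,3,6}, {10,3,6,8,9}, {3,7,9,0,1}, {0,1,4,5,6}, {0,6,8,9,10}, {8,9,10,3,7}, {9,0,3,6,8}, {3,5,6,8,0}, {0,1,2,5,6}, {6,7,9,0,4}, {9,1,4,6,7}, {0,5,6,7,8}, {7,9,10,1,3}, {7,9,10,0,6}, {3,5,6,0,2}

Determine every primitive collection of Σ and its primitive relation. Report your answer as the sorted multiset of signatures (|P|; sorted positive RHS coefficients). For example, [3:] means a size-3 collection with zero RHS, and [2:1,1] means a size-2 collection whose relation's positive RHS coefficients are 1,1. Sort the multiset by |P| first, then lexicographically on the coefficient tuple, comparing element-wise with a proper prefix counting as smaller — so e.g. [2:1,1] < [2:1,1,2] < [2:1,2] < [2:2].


18 collections generate NE(X_Σ); each relation:

  {4,8}:  v_{4} + v_{8} = 0  ⟹  sig = [2:]
  {5,9}:  v_{5} + v_{9} = 0  ⟹  sig = [2:]
  {1,8}:  v_{1} + v_{8} = v_{3}  ⟹  sig = [2:1]
  {3,4}:  v_{3} + v_{4} = v_{1}  ⟹  sig = [2:1]
  {2,10}:  v_{2} + v_{10} = v_{3} + v_{8}  ⟹  sig = [2:1,1]
  {2,9}:  v_{2} + v_{9} = v_{0} + v_{1} + v_{3}  ⟹  sig = [2:1,1,1]
  {4,10}:  v_{4} + v_{10} = v_{6} + v_{7} + v_{9}  ⟹  sig = [2:1,1,1]
  {5,10}:  v_{5} + v_{10} = v_{6} + v_{7} + v_{8}  ⟹  sig = [2:1,1,1]
  {2,4}:  v_{2} + v_{4} = v_{0} + 2·v_{1} + v_{5}  ⟹  sig = [2:1,1,2]
  {2,8}:  v_{2} + v_{8} = v_{0} + 2·v_{3} + v_{5}  ⟹  sig = [2:1,1,2]
  {0,1,10}:  v_{0} + v_{1} + v_{10} = v_{8} + v_{9}  ⟹  sig = [3:1,1]
  {2,6,7}:  v_{2} + v_{6} + v_{7} = v_{3} + v_{5}  ⟹  sig = [3:1,1]
  {0,3,10}:  v_{0} + v_{3} + v_{10} = 2·v_{8} + v_{9}  ⟹  sig = [3:1,2]
  {0,1,6,7}:  v_{0} + v_{1} + v_{6} + v_{7} = 0  ⟹  sig = [4:]
  {0,1,3,5}:  v_{0} + v_{1} + v_{3} + v_{5} = v_{2}  ⟹  sig = [4:1]
  {0,3,6,7}:  v_{0} + v_{3} + v_{6} + v_{7} = v_{8}  ⟹  sig = [4:1]
  {6,7,8,9}:  v_{6} + v_{7} + v_{8} + v_{9} = v_{10}  ⟹  sig = [4:1]
  {3,6,7,9}:  v_{3} + v_{6} + v_{7} + v_{9} = v_{1} + v_{10}  ⟹  sig = [4:1,1]

Signatures (|P|; sorted positive RHS coefficients), sorted:
{ [2:] ×2,  [2:1] ×2,  [2:1,1],  [2:1,1,1] ×3,  [2:1,1,2] ×2,  [3:1,1] ×2,  [3:1,2],  [4:],  [4:1] ×3,  [4:1,1] }


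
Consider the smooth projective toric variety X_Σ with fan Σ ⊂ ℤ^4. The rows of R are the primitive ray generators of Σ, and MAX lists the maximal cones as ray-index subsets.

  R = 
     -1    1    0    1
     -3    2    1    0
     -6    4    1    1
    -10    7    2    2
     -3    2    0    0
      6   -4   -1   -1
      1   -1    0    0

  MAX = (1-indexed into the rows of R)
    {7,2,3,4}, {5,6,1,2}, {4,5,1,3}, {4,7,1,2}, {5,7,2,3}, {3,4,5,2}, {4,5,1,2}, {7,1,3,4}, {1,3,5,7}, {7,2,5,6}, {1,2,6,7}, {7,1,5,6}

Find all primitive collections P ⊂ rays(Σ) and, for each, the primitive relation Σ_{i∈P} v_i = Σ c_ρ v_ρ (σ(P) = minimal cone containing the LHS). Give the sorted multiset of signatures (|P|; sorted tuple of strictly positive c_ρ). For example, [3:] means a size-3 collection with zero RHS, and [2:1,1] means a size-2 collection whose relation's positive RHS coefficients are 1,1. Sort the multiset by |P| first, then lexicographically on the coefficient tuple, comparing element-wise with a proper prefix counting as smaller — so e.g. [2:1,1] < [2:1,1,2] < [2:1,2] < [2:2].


Primitive collections (5):

  P = {3,6}:  v_{3} + v_{6} = 0 — sig = [2:]
  P = {4,6}:  v_{4} + v_{6} = v_{1} + v_{2} — sig = [2:1,1]
  P = {1,2,3}:  v_{1} + v_{2} + v_{3} = v_{4} — sig = [3:1]
  P = {4,5,7}:  v_{4} + v_{5} + v_{7} = 2·v_{3} — sig = [3:2]
  P = {1,2,5,7}:  v_{1} + v_{2} + v_{5} + v_{7} = v_{3} — sig = [4:1]

so the primitive-relation signature multiset is
[[2:], [2:1,1], [3:1], [3:2], [4:1]]


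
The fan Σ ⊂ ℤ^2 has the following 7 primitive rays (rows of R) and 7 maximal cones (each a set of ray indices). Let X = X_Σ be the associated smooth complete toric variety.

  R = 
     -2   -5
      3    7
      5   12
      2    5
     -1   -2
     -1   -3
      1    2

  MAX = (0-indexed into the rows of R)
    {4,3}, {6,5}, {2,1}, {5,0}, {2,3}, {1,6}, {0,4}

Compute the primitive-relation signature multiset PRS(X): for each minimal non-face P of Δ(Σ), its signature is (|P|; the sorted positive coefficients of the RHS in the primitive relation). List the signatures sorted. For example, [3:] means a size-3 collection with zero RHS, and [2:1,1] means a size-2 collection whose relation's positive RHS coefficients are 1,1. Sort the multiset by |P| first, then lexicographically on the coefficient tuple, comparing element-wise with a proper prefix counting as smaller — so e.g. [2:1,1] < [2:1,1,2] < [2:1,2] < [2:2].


Primitive collections (14):

  P = {0,3}:  v_{0} + v_{3} = 0  ⟹  sig = [2:]
  P = {4,6}:  v_{4} + v_{6} = 0  ⟹  sig = [2:]
  P = {0,1}:  v_{0} + v_{1} = v_{6}  ⟹  sig = [2:1]
  P = {0,2}:  v_{0} + v_{2} = v_{1}  ⟹  sig = [2:1]
  P = {0,6}:  v_{0} + v_{6} = v_{5}  ⟹  sig = [2:1]
  P = {1,3}:  v_{1} + v_{3} = v_{2}  ⟹  sig = [2:1]
  P = {1,4}:  v_{1} + v_{4} = v_{3}  ⟹  sig = [2:1]
  P = {3,5}:  v_{3} + v_{5} = v_{6}  ⟹  sig = [2:1]
  P = {3,6}:  v_{3} + v_{6} = v_{1}  ⟹  sig = [2:1]
  P = {4,5}:  v_{4} + v_{5} = v_{0}  ⟹  sig = [2:1]
  P = {2,5}:  v_{2} + v_{5} = v_{1} + v_{6}  ⟹  sig = [2:1,1]
  P = {1,5}:  v_{1} + v_{5} = 2·v_{6}  ⟹  sig = [2:2]
  P = {2,4}:  v_{2} + v_{4} = 2·v_{3}  ⟹  sig = [2:2]
  P = {2,6}:  v_{2} + v_{6} = 2·v_{1}  ⟹  sig = [2:2]

so the primitive-relation signature multiset is
{ [2:] ×2,  [2:1] ×8,  [2:1,1],  [2:2] ×3 }


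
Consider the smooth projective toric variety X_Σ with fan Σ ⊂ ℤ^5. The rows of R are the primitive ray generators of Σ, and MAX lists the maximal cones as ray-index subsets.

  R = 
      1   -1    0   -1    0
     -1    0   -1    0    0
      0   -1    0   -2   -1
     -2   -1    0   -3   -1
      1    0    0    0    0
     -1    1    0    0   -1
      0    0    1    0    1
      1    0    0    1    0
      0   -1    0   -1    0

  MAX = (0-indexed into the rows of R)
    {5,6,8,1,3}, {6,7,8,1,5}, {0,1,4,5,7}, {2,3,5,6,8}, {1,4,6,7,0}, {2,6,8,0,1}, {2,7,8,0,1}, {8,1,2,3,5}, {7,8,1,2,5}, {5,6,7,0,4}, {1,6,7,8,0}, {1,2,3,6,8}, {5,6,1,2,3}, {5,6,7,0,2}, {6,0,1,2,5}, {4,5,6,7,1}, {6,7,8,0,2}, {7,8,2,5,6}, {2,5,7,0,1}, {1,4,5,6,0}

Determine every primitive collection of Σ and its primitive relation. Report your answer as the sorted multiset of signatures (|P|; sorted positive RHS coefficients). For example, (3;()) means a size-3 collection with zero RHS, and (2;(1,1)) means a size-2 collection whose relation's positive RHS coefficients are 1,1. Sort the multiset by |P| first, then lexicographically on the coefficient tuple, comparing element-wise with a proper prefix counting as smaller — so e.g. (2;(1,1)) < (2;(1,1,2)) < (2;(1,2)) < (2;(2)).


9 minimal non-faces of Δ(Σ) (on 9 rays):

  P = {4,8}:  v_{4} + v_{8} = v_{0}  →  sig = (2;(1))
  P = {3,4}:  v_{3} + v_{4} = v_{0} + v_{1} + v_{2} + v_{5} + v_{6}  →  sig = (2;(1,1,1,1,1))
  P = {0,3}:  v_{0} + v_{3} = v_{1} + 2·v_{2} + v_{6}  →  sig = (2;(1,1,2))
  P = {2,4}:  v_{2} + v_{4} = 2·v_{0} + v_{5}  →  sig = (2;(1,2))
  P = {3,7}:  v_{3} + v_{7} = v_{5} + 2·v_{8}  →  sig = (2;(1,2))
  P = {0,5,8}:  v_{0} + v_{5} + v_{8} = v_{2}  →  sig = (3;(1))
  P = {1,2,6,7}:  v_{1} + v_{2} + v_{6} + v_{7} = v_{8}  →  sig = (4;(1))
  P = {0,1,5,6,7}:  v_{0} + v_{1} + v_{5} + v_{6} + v_{7} = 0  →  sig = (5;())
  P = {1,2,5,6,8}:  v_{1} + v_{2} + v_{5} + v_{6} + v_{8} = v_{3}  →  sig = (5;(1))

Hence PRS(X_Σ) =
    (2;(1))
    (2;(1,1,1,1,1))
    (2;(1,1,2))
    (2;(1,2))
    (2;(1,2))
    (3;(1))
    (4;(1))
    (5;())
    (5;(1))


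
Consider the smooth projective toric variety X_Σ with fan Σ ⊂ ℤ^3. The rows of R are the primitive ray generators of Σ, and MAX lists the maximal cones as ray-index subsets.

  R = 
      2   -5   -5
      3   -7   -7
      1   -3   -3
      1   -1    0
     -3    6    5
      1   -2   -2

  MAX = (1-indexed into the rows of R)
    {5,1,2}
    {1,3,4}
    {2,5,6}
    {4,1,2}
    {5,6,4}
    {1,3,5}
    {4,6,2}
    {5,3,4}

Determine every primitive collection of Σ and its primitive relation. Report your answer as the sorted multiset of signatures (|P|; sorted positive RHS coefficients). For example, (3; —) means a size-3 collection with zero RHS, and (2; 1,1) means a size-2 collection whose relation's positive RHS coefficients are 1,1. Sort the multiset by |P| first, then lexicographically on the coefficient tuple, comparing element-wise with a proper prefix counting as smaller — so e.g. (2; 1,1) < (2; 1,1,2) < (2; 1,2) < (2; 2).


The 5 primitive collections of Σ (r=6, n=3):

  P = {1,6}:  v_{1} + v_{6} = v_{2}  ⇒ sig = (2; 1)
  P = {3,6}:  v_{3} + v_{6} = v_{1}  ⇒ sig = (2; 1)
  P = {2,3}:  v_{2} + v_{3} = 2·v_{1}  ⇒ sig = (2; 2)
  P = {1,4,5}:  v_{1} + v_{4} + v_{5} = 0  ⇒ sig = (3; —)
  P = {2,4,5}:  v_{2} + v_{4} + v_{5} = v_{6}  ⇒ sig = (3; 1)

Signatures (|P|; sorted positive RHS coefficients), sorted:
    |P|=2: 3 collections, coeffs (1), (1), (2)
    |P|=3: 2 collections, coeffs (), (1)


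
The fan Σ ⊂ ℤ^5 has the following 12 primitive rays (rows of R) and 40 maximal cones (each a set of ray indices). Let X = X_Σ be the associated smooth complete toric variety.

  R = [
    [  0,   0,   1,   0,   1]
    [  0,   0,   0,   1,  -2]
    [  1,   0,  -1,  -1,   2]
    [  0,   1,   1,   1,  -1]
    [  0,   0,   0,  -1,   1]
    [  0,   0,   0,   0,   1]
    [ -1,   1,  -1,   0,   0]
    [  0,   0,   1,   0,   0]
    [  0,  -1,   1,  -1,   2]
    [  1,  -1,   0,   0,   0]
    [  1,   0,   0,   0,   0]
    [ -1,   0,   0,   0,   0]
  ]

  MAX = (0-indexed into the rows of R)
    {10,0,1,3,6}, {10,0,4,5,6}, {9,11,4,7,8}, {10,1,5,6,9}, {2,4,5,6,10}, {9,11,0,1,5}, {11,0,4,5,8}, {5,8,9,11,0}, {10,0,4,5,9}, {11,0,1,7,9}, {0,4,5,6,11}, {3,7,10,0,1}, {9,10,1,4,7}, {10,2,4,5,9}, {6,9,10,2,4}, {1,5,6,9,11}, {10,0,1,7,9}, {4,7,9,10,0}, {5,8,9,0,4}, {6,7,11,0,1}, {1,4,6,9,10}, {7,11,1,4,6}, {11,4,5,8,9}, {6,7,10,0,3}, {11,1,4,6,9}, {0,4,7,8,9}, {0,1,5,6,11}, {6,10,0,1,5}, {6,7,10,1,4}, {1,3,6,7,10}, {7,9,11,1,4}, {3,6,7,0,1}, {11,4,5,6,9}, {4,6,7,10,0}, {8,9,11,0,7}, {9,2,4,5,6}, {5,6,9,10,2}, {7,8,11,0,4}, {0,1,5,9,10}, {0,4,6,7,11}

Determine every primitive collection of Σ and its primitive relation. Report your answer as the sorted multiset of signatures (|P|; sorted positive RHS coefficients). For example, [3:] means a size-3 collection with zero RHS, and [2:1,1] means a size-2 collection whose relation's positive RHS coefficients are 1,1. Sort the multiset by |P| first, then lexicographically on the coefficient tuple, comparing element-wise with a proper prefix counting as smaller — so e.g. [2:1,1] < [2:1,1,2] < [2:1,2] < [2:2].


Minimal non-faces — 23 found among 12 rays, 40 max cones:

  • {10,11}:  v_{10} + v_{11} = 0  ⟹  sig = [2:]
  • {5,7}:  v_{5} + v_{7} = v_{0}  ⟹  sig = [2:1]
  • {3,8}:  v_{3} + v_{8} = v_{0} + v_{7}  ⟹  sig = [2:1,1]
  • {1,2}:  v_{1} + v_{2} = v_{6} + v_{9} + v_{10}  ⟹  sig = [2:1,1,1]
  • {1,8}:  v_{1} + v_{8} = v_{7} + v_{9} + v_{11}  ⟹  sig = [2:1,1,1]
  • {2,7}:  v_{2} + v_{7} = v_{4} + v_{5} + v_{10}  ⟹  sig = [2:1,1,1]
  • {3,9}:  v_{3} + v_{9} = v_{0} + v_{1} + v_{10}  ⟹  sig = [2:1,1,1]
  • {6,8}:  v_{6} + v_{8} = v_{4} + v_{5} + v_{11}  ⟹  sig = [2:1,1,1]
  • {8,10}:  v_{8} + v_{10} = v_{0} + v_{4} + v_{9}  ⟹  sig = [2:1,1,1]
  • {2,11}:  v_{2} + v_{11} = v_{4} + v_{5} + v_{6} + v_{9}  ⟹  sig = [2:1,1,1,1]
  • {3,11}:  v_{3} + v_{11} = v_{0} + v_{1} + v_{6} + v_{7}  ⟹  sig = [2:1,1,1,1]
  • {3,5}:  v_{3} + v_{5} = 2·v_{0} + v_{1} + v_{6} + v_{10}  ⟹  sig = [2:1,1,1,2]
  • {0,2}:  v_{0} + v_{2} = v_{4} + 2·v_{5} + v_{10}  ⟹  sig = [2:1,1,2]
  • {2,3}:  v_{2} + v_{3} = v_{0} + v_{6} + 2·v_{10}  ⟹  sig = [2:1,1,2]
  • {3,4}:  v_{3} + v_{4} = v_{6} + 2·v_{7} + v_{10}  ⟹  sig = [2:1,1,2]
  • {2,8}:  v_{2} + v_{8} = 2·v_{4} + 2·v_{5} + v_{9}  ⟹  sig = [2:1,2,2]
  • {1,4,5}:  v_{1} + v_{4} + v_{5} = 0  ⟹  sig = [3:]
  • {6,7,9}:  v_{6} + v_{7} + v_{9} = 0  ⟹  sig = [3:]
  • {0,1,4}:  v_{0} + v_{1} + v_{4} = v_{7}  ⟹  sig = [3:1]
  • {0,6,9}:  v_{0} + v_{6} + v_{9} = v_{5}  ⟹  sig = [3:1]
  • {0,4,9,11}:  v_{0} + v_{4} + v_{9} + v_{11} = v_{8}  ⟹  sig = [4:1]
  • {0,1,6,7,10}:  v_{0} + v_{1} + v_{6} + v_{7} + v_{10} = v_{3}  ⟹  sig = [5:1]
  • {4,5,6,9,10}:  v_{4} + v_{5} + v_{6} + v_{9} + v_{10} = v_{2}  ⟹  sig = [5:1]

Sorted signature multiset PRS(X):
{ [2:],  [2:1],  [2:1,1],  [2:1,1,1] ×6,  [2:1,1,1,1] ×2,  [2:1,1,1,2],  [2:1,1,2] ×3,  [2:1,2,2],  [3:] ×2,  [3:1] ×2,  [4:1],  [5:1] ×2 }


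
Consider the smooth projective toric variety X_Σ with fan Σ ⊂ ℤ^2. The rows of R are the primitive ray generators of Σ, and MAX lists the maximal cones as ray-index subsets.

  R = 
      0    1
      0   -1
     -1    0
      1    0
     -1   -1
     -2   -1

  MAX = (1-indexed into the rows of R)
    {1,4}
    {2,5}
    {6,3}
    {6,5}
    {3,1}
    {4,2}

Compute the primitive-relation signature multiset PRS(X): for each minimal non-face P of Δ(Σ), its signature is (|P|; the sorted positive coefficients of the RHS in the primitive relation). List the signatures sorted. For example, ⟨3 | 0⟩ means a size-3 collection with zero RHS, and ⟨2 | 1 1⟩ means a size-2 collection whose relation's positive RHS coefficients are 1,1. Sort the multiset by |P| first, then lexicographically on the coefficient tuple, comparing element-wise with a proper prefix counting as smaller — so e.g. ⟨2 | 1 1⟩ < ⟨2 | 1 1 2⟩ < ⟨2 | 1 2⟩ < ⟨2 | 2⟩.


Minimal non-faces — 9 found among 6 rays, 6 max cones:

  • {1,2}:  v_{1} + v_{2} = 0 — sig = ⟨2 | 0⟩
  • {3,4}:  v_{3} + v_{4} = 0 — sig = ⟨2 | 0⟩
  • {1,5}:  v_{1} + v_{5} = v_{3} — sig = ⟨2 | 1⟩
  • {2,3}:  v_{2} + v_{3} = v_{5} — sig = ⟨2 | 1⟩
  • {3,5}:  v_{3} + v_{5} = v_{6} — sig = ⟨2 | 1⟩
  • {4,5}:  v_{4} + v_{5} = v_{2} — sig = ⟨2 | 1⟩
  • {4,6}:  v_{4} + v_{6} = v_{5} — sig = ⟨2 | 1⟩
  • {1,6}:  v_{1} + v_{6} = 2·v_{3} — sig = ⟨2 | 2⟩
  • {2,6}:  v_{2} + v_{6} = 2·v_{5} — sig = ⟨2 | 2⟩

Sorted signature multiset PRS(X):
{ ⟨2 | 0⟩ ×2,  ⟨2 | 1⟩ ×5,  ⟨2 | 2⟩ ×2 }


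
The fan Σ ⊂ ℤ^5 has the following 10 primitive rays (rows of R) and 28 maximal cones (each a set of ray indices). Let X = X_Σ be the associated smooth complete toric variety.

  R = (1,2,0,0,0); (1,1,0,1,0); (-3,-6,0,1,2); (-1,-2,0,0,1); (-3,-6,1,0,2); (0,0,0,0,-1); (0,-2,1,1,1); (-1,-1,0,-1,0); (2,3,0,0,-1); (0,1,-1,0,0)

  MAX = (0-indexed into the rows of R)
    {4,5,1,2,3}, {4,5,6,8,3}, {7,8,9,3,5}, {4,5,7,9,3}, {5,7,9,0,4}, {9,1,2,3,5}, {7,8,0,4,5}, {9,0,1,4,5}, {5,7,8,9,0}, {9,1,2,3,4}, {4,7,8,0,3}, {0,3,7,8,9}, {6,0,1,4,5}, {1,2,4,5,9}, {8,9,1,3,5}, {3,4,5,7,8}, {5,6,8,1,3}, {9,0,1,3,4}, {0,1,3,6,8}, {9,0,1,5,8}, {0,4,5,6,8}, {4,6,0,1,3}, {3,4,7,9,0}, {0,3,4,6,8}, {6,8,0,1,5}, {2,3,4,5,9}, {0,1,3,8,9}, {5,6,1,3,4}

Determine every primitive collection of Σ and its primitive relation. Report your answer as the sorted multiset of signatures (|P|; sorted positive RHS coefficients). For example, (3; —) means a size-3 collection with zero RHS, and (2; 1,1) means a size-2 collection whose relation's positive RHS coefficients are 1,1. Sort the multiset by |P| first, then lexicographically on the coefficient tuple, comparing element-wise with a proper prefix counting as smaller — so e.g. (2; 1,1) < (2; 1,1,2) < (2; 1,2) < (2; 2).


The 11 primitive collections of Σ (r=10, n=5):

  • {1,7}:  v_{1} + v_{7} = 0 ; sig = (2; —)
  • {6,7}:  v_{6} + v_{7} = v_{4} + v_{8} ; sig = (2; 1,1)
  • {6,9}:  v_{6} + v_{9} = v_{1} + v_{3} ; sig = (2; 1,1)
  • {0,2}:  v_{0} + v_{2} = v_{1} + v_{4} + v_{9} ; sig = (2; 1,1,1)
  • {2,7}:  v_{2} + v_{7} = v_{3} + v_{4} + v_{5} + v_{9} ; sig = (2; 1,1,1,1)
  • {2,8}:  v_{2} + v_{8} = v_{1} + 2·v_{3} + v_{5} ; sig = (2; 1,1,2)
  • {2,6}:  v_{2} + v_{6} = 2·v_{1} + 2·v_{3} + v_{4} + v_{5} ; sig = (2; 1,1,2,2)
  • {0,3,5}:  v_{0} + v_{3} + v_{5} = 0 ; sig = (3; —)
  • {1,4,8}:  v_{1} + v_{4} + v_{8} = v_{6} ; sig = (3; 1)
  • {4,8,9}:  v_{4} + v_{8} + v_{9} = v_{3} ; sig = (3; 1)
  • {1,3,4,5,9}:  v_{1} + v_{3} + v_{4} + v_{5} + v_{9} = v_{2} ; sig = (5; 1)

so the primitive-relation signature multiset is
[(2; —), (2; 1,1), (2; 1,1), (2; 1,1,1), (2; 1,1,1,1), (2; 1,1,2), (2; 1,1,2,2), (3; —), (3; 1), (3; 1), (5; 1)]
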